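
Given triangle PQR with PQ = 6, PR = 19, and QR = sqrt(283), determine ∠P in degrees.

When all three sides of a triangle are known, the law of cosines can be rearranged to find any angle.
cos(C) = (a² + b² - c²) / (2ab) gives cos(P) = 1/2.
Taking the inverse cosine: P = 60°.

60°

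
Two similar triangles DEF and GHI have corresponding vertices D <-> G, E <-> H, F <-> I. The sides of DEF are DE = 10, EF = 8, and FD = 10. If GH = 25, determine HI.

Similar triangles have proportional sides. Setting up the proportion:
GH / DE = HI / EF
25 / 10 = HI / 8
HI = 8 * 25 / 10 = 20.

20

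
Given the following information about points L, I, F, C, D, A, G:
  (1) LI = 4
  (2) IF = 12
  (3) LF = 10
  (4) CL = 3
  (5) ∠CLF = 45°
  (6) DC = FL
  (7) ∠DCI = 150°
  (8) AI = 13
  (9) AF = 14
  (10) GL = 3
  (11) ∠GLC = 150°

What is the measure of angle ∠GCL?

Step 1: By the law of cosines on triangle CLG: CG² = 3² + 3² − 2·3·3·cos(150°) = 33.59, so CG ≈ 5.8.
Step 2: By the inverse law of cosines on triangle GCL: cos(∠GCL) = (5.8² + 3² − 3²) / (2·5.8·3) = 33.59/34.77 = 0.9659, so ∠GCL = 15°.

Therefore, the measure of angle ∠GCL = 15°.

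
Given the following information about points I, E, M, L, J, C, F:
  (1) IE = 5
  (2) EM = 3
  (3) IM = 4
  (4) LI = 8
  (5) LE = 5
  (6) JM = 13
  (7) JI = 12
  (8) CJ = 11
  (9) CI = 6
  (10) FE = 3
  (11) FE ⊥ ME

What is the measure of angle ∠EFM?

Step 1: By the law of cosines on triangle FEM: FM² = 3² + 3² − 2·3·3·cos(90°) = 18, so FM = 3·√2.
Step 2: By the inverse law of cosines on triangle EFM: cos(∠EFM) = (3² + (3·√2)² − 3²) / (2·3·3·√2) = 18/25.46 = 0.7071, so ∠EFM = 45°.

Therefore, the measure of angle ∠EFM = 45°.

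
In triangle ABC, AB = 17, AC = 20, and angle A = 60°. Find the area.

Area = (1/2) * AB * AC * sin(A)
Area = (1/2) * 17 * 20 * sin(60°)
Area = (1/2) * 17 * 20 * sqrt(3)/2
Area = 85*sqrt(3)

85*sqrt(3)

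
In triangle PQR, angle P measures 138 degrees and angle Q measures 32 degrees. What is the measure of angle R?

Let angle R = x. Then 138 + 32 + x = 180.
x = 180 - 170 = 10 degrees.

10 degrees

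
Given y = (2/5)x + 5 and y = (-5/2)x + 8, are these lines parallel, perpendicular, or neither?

Slope of line 1: m1 = 2/5
Slope of line 2: m2 = -5/2
Two lines are perpendicular when the product of their slopes is -1 (negative reciprocals).
m1 * m2 = (2/5) * (-5/2) = -1, confirming perpendicularity.

Perpendicular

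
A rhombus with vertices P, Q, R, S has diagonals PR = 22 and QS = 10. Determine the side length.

Half-diagonals are 11 and 5. side = sqrt(11^2 + 5^2) = sqrt(146)

sqrt(146)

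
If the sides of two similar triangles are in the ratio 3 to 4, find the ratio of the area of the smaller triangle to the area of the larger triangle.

The ratio of areas of similar triangles equals the square of the side ratio.
Side ratio = 3:4
Area ratio = (3/4)^2 = 9/16 = 9:16

9:16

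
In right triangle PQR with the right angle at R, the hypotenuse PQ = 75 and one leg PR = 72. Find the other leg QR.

QR = sqrt(75^2 - 72^2) = sqrt(441) = 21

21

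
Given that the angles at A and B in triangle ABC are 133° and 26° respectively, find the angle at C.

The interior angles sum to 180°: angle C = 180 - 133 - 26 = 21°.
The triangle is obtuse (angles 133°, 26°, 21°).

21 degrees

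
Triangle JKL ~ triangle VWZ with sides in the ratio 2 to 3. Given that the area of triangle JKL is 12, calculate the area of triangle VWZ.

The ratio of areas of similar triangles = (side ratio)^2.
Side ratio = 2:3, so area ratio = 4:9.
Area of VWZ / Area of JKL = 9/4
Area of VWZ = 12 * 9/4 = 27

27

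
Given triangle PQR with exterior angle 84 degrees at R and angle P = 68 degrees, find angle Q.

By the exterior angle theorem: exterior angle = sum of remote interior angles.
84 = 68 + angle Q
angle Q = 84 - 68 = 16 degrees

16 degrees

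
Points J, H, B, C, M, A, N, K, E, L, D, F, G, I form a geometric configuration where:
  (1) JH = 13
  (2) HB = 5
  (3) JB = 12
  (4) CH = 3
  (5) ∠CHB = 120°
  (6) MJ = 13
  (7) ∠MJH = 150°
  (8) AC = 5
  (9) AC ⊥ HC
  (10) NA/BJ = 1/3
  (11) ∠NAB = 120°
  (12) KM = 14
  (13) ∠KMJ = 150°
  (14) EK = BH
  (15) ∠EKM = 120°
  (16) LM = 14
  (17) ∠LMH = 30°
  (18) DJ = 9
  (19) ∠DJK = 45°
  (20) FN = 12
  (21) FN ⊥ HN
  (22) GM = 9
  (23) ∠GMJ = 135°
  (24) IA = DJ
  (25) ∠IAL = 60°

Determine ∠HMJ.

Step 1: By the law of cosines on triangle MJH: MH² = 13² + 13² − 2·13·13·cos(150°) = 630.72, so MH ≈ 25.11.
Step 2: By the inverse law of cosines on triangle HMJ: cos(∠HMJ) = (25.11² + 13² − 13²) / (2·25.11·13) = 630.72/652.97 = 0.9659, so ∠HMJ = 15°.

Therefore, the measure of angle ∠HMJ = 15°.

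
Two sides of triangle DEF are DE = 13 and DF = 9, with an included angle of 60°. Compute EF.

By the law of cosines: EF^2 = DE^2 + DF^2 - 2*DE*DF*cos(D)
EF^2 = 13^2 + 9^2 - 2*13*9*cos(60°)
EF^2 = 169 + 81 - 234*(1/2)
EF^2 = 133
EF = sqrt(133)

sqrt(133)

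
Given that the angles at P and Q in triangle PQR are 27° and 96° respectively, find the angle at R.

Let angle R = x. Then 27 + 96 + x = 180.
x = 180 - 123 = 57 degrees.

57 degrees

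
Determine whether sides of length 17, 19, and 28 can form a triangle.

Sort the sides: 17, 19, 28.
It suffices to check that the sum of the two smallest exceeds the largest:
17 + 19 = 36 > 28. ✓
Yes, a valid triangle can be formed.

Yes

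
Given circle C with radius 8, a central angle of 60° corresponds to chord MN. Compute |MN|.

Chord = 2(8) sin(30°) = 8

8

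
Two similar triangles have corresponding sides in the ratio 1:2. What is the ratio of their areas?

Area ratio = (side ratio)^2 = (1/2)^2 = 1:4.

1:4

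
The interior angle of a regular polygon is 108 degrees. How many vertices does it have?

Each interior angle of a regular n-gon is (n - 2) * 180 / n.
Setting this equal to 108:
(n - 2) * 180 / n = 108
Each exterior angle = 180 - 108 = 72 degrees.
Since exterior angles sum to 360: n = 360 / 72 = 5.

5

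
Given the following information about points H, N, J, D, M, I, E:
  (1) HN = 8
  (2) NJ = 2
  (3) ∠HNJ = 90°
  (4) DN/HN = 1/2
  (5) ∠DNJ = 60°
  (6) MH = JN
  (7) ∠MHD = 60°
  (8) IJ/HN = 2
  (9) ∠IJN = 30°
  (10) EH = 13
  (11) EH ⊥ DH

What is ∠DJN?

From the given relations: DN = 1/2·HN = 1/2·8 = 4.
Step 1: By the law of cosines on triangle JND: JD² = 2² + 4² − 2·2·4·cos(60°) = 12, so JD = 2·√3.
Step 2: By the inverse law of cosines on triangle DJN: cos(∠DJN) = ((2·√3)² + 2² − 4²) / (2·2·√3·2) = 0/13.86 = 0, so ∠DJN = 90°.

Therefore, the measure of angle ∠DJN = 90°.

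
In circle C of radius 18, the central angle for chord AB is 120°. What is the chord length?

Chord length = 2r sin(θ/2)
= 2 × 18 × sin(120°/2)
= 2 × 18 × sin(60°)
= 18*sqrt(3)

18*sqrt(3)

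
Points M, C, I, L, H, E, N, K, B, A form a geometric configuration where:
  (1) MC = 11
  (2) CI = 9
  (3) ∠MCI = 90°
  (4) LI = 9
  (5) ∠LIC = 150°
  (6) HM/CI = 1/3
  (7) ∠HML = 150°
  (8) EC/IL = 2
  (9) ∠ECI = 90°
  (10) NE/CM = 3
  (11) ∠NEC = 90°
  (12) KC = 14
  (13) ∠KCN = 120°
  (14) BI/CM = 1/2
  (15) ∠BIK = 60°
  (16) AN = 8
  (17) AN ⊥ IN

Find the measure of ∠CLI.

Step 1: By the law of cosines on triangle LIC: LC² = 9² + 9² − 2·9·9·cos(150°) = 302.3, so LC ≈ 17.39.
Step 2: By the inverse law of cosines on triangle CLI: cos(∠CLI) = (17.39² + 9² − 9²) / (2·17.39·9) = 302.3/312.96 = 0.9659, so ∠CLI = 15°.

Therefore, the measure of angle ∠CLI = 15°.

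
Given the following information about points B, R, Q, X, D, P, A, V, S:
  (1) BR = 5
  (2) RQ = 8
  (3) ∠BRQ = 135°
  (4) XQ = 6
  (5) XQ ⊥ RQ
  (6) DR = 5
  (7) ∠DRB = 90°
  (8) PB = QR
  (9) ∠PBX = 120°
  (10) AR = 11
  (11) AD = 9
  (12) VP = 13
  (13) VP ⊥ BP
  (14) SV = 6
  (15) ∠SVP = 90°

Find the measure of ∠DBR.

Step 1: By the law of cosines on triangle BRD: BD² = 5² + 5² − 2·5·5·cos(90°) = 50, so BD = 5·√2.
Step 2: By the inverse law of cosines on triangle DBR: cos(∠DBR) = ((5·√2)² + 5² − 5²) / (2·5·√2·5) = 50/70.71 = 0.7071, so ∠DBR = 45°.

Therefore, the measure of angle ∠DBR = 45°.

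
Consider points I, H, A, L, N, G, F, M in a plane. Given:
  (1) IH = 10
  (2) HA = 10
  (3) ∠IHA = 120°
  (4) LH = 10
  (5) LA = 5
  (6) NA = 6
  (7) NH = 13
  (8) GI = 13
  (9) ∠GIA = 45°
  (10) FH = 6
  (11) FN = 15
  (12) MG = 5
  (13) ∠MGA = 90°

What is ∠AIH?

Step 1: By the law of cosines on triangle IHA: IA² = 10² + 10² − 2·10·10·cos(120°) = 300, so IA = 10·√3.
Step 2: By the inverse law of cosines on triangle AIH: cos(∠AIH) = ((10·√3)² + 10² − 10²) / (2·10·√3·10) = 300/346.41 = 0.866, so ∠AIH = 30°.

Therefore, the measure of angle ∠AIH = 30°.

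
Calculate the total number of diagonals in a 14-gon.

Each of the 14 vertices connects to 11 non-adjacent vertices via diagonals.
Total connections = 14 × 11 = 154, but each diagonal is counted twice.
Number of diagonals = 154 / 2 = 77.

77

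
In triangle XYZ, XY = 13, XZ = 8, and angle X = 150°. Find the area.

Area = (1/2) * XY * XZ * sin(X)
Area = (1/2) * 13 * 8 * sin(150°)
Area = (1/2) * 13 * 8 * 1/2
Area = 26

26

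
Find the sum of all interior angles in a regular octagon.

The sum of interior angles of an n-sided polygon is (n - 2) * 180.
For n = 8: (8 - 2) * 180 = 6 * 180 = 1080 degrees.

1080 degrees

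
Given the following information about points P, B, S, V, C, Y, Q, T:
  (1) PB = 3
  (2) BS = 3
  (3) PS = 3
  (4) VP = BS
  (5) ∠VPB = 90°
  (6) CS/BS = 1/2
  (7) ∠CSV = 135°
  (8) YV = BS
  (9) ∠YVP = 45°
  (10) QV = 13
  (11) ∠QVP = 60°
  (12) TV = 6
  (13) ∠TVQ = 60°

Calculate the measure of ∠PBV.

From the given relations: VP = BS = 3.
Step 1: By the law of cosines on triangle BPV: BV² = 3² + 3² − 2·3·3·cos(90°) = 18, so BV = 3·√2.
Step 2: By the inverse law of cosines on triangle PBV: cos(∠PBV) = (3² + (3·√2)² − 3²) / (2·3·3·√2) = 18/25.46 = 0.7071, so ∠PBV = 45°.

Therefore, the measure of angle ∠PBV = 45°.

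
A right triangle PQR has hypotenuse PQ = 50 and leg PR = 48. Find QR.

QR = sqrt(50^2 - 48^2) = sqrt(196) = 14

14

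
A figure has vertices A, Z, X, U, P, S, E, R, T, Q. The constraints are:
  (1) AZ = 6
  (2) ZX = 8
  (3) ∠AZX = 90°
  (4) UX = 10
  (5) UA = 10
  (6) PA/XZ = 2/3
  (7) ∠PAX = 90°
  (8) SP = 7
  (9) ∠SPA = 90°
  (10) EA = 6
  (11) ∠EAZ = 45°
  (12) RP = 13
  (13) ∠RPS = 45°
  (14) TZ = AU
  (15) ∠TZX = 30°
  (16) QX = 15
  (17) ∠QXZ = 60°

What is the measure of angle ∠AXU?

Step 1: By the law of cosines on triangle XZA: XA² = 8² + 6² − 2·8·6·cos(90°) = 100, so XA = 10.
Step 2: By the inverse law of cosines on triangle AXU: cos(∠AXU) = (10² + 10² − 10²) / (2·10·10) = 100/200 = 0.5, so ∠AXU = 60°.

Therefore, the measure of angle ∠AXU = 60°.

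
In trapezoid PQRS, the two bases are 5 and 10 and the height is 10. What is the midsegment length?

The midsegment (median) of a trapezoid connects the midpoints of the non-parallel sides.
Its length is the average of the two bases: (5 + 10) / 2 = 15/2.

15/2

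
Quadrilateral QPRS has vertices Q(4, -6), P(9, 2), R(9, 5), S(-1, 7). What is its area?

The Shoelace formula works by pairing each vertex with the next (cycling back to the first).
For each pair, compute x_i*y_(i+1) - x_(i+1)*y_i:
  (4*2 - 9*-6) = 62
  (9*5 - 9*2) = 27
  (9*7 - -1*5) = 68
  (-1*-6 - 4*7) = -22
Taking half the absolute value of the total: Area = (1/2)(135) = 135/2.

135/2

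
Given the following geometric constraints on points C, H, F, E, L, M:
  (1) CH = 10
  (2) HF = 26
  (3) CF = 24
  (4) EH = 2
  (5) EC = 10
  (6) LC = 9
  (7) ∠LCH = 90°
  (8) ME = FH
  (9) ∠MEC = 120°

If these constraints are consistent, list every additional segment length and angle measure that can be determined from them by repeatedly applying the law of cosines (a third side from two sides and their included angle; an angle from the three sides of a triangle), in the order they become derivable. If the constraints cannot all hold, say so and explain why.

The constraints are consistent. Derivable facts, in order:
After 1 step:
- CM ≈ 32.19
- HL = √181
- ∠CEH = 84.26°
- ∠CFH = 22.62°
- ∠CHE = 84.26°
- ∠CHF = 67.38°
- ∠ECH = 11.48°
- ∠FCH = 90°
After 2 steps:
- ∠CHL = 41.99°
- ∠CLH = 48.01°
- ∠CME = 15.61°
- ∠ECM = 44.39°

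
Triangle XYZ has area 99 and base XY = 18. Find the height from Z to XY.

Rearranging the area formula Area = (1/2) * base * height:
height = 2 * Area / base = 2 * 99 / 18 = 11.

11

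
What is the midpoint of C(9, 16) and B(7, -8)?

The midpoint is the average of the coordinates:
x: (9 + 7)/2 = 8
y: (16 + -8)/2 = 4
Midpoint = (8, 4)

(8, 4)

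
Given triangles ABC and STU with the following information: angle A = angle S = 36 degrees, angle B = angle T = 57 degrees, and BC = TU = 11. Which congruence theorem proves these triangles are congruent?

The given information provides:
angle A = angle S = 36 degrees, angle B = angle T = 57 degrees, and BC = TU = 11
This matches the AAS congruence theorem.
Two pairs of corresponding angles and a non-included side are equal (Angle-Angle-Side).

AAS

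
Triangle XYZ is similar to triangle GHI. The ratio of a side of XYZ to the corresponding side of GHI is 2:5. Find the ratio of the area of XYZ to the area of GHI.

Area ratio = (side ratio)^2 = (2/5)^2 = 4:25.

4:25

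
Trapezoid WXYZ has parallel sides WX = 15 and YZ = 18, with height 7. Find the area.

Area of a trapezoid = (base1 + base2) * height / 2
Area = (15 + 18) * 7 / 2
Area = 33 * 7 / 2
Area = 231 / 2
Area = 231/2

231/2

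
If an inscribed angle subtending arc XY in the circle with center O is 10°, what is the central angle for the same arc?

By the inscribed angle theorem, the central angle is twice the inscribed angle.
Central angle = 2 × 10° = 20°

20°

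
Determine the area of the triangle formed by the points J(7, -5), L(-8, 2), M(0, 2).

Shoelace: Area = (1/2)|7(2-2) + -8(2--5) + 0(-5-2)| = (1/2)(56) = 28

28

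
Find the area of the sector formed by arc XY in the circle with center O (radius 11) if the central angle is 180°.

The full circle has area πr² = π(11)² = 121*pi.
The sector covers 180° out of 360°, a fraction of 1/2.
Sector area = 121*pi × 1/2 = 121*pi/2.

121*pi/2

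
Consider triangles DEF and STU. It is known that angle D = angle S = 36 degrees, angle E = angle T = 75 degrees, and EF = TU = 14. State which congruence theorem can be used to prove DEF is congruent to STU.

The given information matches AAS: Two pairs of corresponding angles and a non-included side are equal (Angle-Angle-Side).

AAS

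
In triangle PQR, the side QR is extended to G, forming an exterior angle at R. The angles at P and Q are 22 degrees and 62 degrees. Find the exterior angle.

By the exterior angle theorem, an exterior angle of a triangle equals the sum of the two remote interior angles.
Exterior angle = angle P + angle Q
Exterior angle = 22 + 62 = 84 degrees

84 degrees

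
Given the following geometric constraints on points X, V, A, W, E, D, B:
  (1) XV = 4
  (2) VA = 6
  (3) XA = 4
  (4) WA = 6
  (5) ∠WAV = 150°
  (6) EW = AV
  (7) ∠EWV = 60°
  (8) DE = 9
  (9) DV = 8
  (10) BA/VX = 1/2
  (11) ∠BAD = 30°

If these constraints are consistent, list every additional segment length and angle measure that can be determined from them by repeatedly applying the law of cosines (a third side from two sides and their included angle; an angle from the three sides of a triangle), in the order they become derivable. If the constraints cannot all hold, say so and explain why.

The constraints are consistent. Derivable facts, in order:
After 1 step:
- VW ≈ 11.59
- ∠AVX = 41.41°
- ∠AXV = 97.18°
- ∠VAX = 41.41°
After 2 steps:
- VE ≈ 10.04
- ∠AVW = 15°
- ∠AWV = 15°
After 3 steps:
- ∠DEV = 49.32°
- ∠DVE = 58.55°
- ∠EDV = 72.13°
- ∠EVW = 31.17°
- ∠VEW = 88.83°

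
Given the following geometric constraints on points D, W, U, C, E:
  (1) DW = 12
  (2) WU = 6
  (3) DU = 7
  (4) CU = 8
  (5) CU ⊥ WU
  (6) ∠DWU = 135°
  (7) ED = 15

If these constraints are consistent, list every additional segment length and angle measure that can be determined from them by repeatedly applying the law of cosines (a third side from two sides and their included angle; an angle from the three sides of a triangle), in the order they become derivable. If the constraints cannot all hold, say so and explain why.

These constraints are not satisfiable: (1), (2) and (3) fix all three sides of triangle DWU, so by the law of cosines cos(∠DWU) = (12² + 6² − 7²) / (2·12·6) = 0.9097, i.e. ∠DWU ≈ 24.53°, which contradicts (6) ∠DWU = 135°. No planar figure meets all of them, so nothing further can be derived.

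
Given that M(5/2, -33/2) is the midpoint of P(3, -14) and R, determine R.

Using the midpoint formula: M = ((x1 + x2)/2, (y1 + y2)/2)
We know M = (5/2, -33/2) and P = (3, -14)
For x: 5/2 = (3 + x2)/2, so x2 = 2*5/2 - 3 = 2
For y: -33/2 = (-14 + y2)/2, so y2 = 2*-33/2 - -14 = -19
R = (2, -19)

(2, -19)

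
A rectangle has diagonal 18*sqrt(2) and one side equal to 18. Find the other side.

Using the Pythagorean theorem: d^2 = a^2 + b^2
b^2 = d^2 - a^2
b^2 = 648 - 324
b^2 = 324
b = sqrt(324) = 18

18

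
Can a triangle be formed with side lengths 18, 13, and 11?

Yes.
The triangle inequality requires that the sum of any two sides exceeds the third.
Here 11 + 13 = 24 > 18, so the condition is met.

Yes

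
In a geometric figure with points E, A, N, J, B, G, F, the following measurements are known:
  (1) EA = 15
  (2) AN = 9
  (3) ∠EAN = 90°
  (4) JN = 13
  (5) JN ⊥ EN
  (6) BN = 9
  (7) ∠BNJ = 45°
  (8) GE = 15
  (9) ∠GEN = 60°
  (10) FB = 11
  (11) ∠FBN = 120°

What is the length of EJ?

Step 1: By the law of cosines on triangle EAN: EN² = 15² + 9² − 2·15·9·cos(90°) = 306, so EN = 3·√34.
Step 2: By the law of cosines on triangle ENJ: EJ² = (3·√34)² + 13² − 2·3·√34·13·cos(90°) = 475, so EJ = 5·√19.

Therefore, the length of EJ = 5·√19.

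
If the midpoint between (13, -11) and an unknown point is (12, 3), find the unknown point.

Using the midpoint formula: M = ((x1 + x2)/2, (y1 + y2)/2)
We know M = (12, 3) and Q = (13, -11)
For x: 12 = (13 + x2)/2, so x2 = 2*12 - 13 = 11
For y: 3 = (-11 + y2)/2, so y2 = 2*3 - -11 = 17
P = (11, 17)

(11, 17)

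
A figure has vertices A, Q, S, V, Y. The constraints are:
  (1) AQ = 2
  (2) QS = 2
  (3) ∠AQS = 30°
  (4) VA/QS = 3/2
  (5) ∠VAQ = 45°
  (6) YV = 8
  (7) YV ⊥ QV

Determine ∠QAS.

Step 1: By the law of cosines on triangle AQS: AS² = 2² + 2² − 2·2·2·cos(30°) = 1.07, so AS ≈ 1.04.
Step 2: By the inverse law of cosines on triangle QAS: cos(∠QAS) = (2² + 1.04² − 2²) / (2·2·1.04) = 1.07/4.14 = 0.2588, so ∠QAS = 75°.

Therefore, the measure of angle ∠QAS = 75°.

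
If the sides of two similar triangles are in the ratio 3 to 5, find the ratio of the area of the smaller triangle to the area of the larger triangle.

Area ratio = (side ratio)^2 = (3/5)^2 = 9:25.

9:25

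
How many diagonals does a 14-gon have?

Total line segments between 14 vertices = C(14,2) = 91.
Subtract the 14 sides: 91 - 14 = 77 diagonals.

77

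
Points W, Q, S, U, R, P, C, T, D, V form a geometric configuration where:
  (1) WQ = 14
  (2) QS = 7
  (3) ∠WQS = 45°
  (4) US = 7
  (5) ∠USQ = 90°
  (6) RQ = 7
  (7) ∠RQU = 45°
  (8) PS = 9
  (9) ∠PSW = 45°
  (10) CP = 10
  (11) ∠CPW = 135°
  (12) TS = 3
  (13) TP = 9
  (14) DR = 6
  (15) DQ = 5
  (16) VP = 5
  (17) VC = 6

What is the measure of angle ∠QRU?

Step 1: By the law of cosines on triangle USQ: UQ² = 7² + 7² − 2·7·7·cos(90°) = 98, so UQ = 7·√2.
Step 2: By the law of cosines on triangle RQU: RU² = 7² + (7·√2)² − 2·7·7·√2·cos(45°) = 49, so RU = 7.
Step 3: By the inverse law of cosines on triangle QRU: cos(∠QRU) = (7² + 7² − (7·√2)²) / (2·7·7) = 0/98 = 0, so ∠QRU = 90°.

Therefore, the measure of angle ∠QRU = 90°.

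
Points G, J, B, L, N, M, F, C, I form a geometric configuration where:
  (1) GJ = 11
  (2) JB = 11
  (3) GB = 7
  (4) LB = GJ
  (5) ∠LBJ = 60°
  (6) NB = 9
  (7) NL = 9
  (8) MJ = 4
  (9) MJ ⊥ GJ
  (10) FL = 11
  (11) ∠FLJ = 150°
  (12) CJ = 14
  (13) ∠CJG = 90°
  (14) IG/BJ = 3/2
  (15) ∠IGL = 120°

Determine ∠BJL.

From the given relations: LB = GJ = 11.
Step 1: By the law of cosines on triangle JBL: JL² = 11² + 11² − 2·11·11·cos(60°) = 121, so JL = 11.
Step 2: By the inverse law of cosines on triangle BJL: cos(∠BJL) = (11² + 11² − 11²) / (2·11·11) = 121/242 = 0.5, so ∠BJL = 60°.

Therefore, the measure of angle ∠BJL = 60°.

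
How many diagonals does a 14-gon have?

Each of the 14 vertices connects to 11 non-adjacent vertices via diagonals.
Total connections = 14 × 11 = 154, but each diagonal is counted twice.
Number of diagonals = 154 / 2 = 77.

77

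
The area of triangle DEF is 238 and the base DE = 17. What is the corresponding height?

Rearranging the area formula Area = (1/2) * base * height:
height = 2 * Area / base = 2 * 238 / 17 = 28.

28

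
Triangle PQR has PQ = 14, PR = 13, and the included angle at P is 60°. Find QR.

Law of cosines: QR^2 = 14^2 + 13^2 - 2(14)(13)cos(60°) = 183, so QR = sqrt(183).

sqrt(183)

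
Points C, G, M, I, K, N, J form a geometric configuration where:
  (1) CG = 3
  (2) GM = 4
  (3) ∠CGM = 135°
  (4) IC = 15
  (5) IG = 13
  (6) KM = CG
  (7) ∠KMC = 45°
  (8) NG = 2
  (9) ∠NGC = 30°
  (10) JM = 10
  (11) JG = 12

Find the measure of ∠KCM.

From the given relations: KM = CG = 3.
Step 1: By the law of cosines on triangle CGM: CM² = 3² + 4² − 2·3·4·cos(135°) = 41.97, so CM ≈ 6.48.
Step 2: By the law of cosines on triangle CMK: CK² = 6.48² + 3² − 2·6.48·3·cos(45°) = 23.48, so CK ≈ 4.85.
Step 3: By the inverse law of cosines on triangle KCM: cos(∠KCM) = (4.85² + 6.48² − 3²) / (2·4.85·6.48) = 56.46/62.79 = 0.8991, so ∠KCM = 25.96°.

Therefore, the measure of angle ∠KCM = 25.96°.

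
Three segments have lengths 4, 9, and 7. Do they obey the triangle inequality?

For three segments to close into a triangle, no single side can be as long as the other two combined.
The longest side is 9, and 4 + 7 = 11 > 9.
A triangle can be formed.

Yes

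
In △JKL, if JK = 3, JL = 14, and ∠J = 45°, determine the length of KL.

Law of cosines: KL^2 = 3^2 + 14^2 - 2(3)(14)cos(45°) = 205 - 42*sqrt(2), so KL = sqrt(205 - 42*sqrt(2)).

sqrt(205 - 42*sqrt(2))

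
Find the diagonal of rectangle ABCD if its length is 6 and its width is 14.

Using the Pythagorean theorem:
d² = 6² + 14² = 36 + 196 = 232
d = sqrt(232) = 2*sqrt(58)

2*sqrt(58)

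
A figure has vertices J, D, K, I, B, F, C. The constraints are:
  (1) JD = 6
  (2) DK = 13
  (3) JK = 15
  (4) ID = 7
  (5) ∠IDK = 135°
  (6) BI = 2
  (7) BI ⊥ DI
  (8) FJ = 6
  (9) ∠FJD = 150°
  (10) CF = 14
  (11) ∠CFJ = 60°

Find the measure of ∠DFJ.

Step 1: By the law of cosines on triangle FJD: FD² = 6² + 6² − 2·6·6·cos(150°) = 134.35, so FD ≈ 11.59.
Step 2: By the inverse law of cosines on triangle DFJ: cos(∠DFJ) = (11.59² + 6² − 6²) / (2·11.59·6) = 134.35/139.09 = 0.9659, so ∠DFJ = 15°.

Therefore, the measure of angle ∠DFJ = 15°.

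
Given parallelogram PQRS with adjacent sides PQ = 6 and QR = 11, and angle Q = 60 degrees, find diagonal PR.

Using the law of cosines:
d^2 = 6^2 + 11^2 - 2(6)(11)cos(60 degrees)
d^2 = 36 + 121 - 132*1/2
d^2 = 91
d = sqrt(91)

sqrt(91)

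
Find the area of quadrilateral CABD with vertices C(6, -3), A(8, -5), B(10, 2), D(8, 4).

Shoelace: sum of cross terms = 36, Area = (1/2)|36| = 18

18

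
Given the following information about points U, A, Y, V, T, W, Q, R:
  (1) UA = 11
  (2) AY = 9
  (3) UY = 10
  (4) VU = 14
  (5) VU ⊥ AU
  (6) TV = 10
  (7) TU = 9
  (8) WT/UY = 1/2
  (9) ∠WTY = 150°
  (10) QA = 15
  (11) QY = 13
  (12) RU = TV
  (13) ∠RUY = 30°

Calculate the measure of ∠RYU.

From the given relations: RU = TV = 10.
Step 1: By the law of cosines on triangle YUR: YR² = 10² + 10² − 2·10·10·cos(30°) = 26.79, so YR ≈ 5.18.
Step 2: By the inverse law of cosines on triangle RYU: cos(∠RYU) = (5.18² + 10² − 10²) / (2·5.18·10) = 26.79/103.53 = 0.2588, so ∠RYU = 75°.

Therefore, the measure of angle ∠RYU = 75°.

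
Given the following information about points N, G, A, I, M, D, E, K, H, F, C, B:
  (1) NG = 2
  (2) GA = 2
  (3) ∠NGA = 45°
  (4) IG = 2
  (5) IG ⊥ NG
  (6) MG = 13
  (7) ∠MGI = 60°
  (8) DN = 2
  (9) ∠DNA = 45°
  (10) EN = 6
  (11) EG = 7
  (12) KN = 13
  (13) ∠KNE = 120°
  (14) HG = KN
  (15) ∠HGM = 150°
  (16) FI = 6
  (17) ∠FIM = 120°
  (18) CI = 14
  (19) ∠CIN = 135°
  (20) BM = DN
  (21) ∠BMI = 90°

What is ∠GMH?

From the given relations: HG = KN = 13.
Step 1: By the law of cosines on triangle MGH: MH² = 13² + 13² − 2·13·13·cos(150°) = 630.72, so MH ≈ 25.11.
Step 2: By the inverse law of cosines on triangle GMH: cos(∠GMH) = (13² + 25.11² − 13²) / (2·13·25.11) = 630.72/652.97 = 0.9659, so ∠GMH = 15°.

Therefore, the measure of angle ∠GMH = 15°.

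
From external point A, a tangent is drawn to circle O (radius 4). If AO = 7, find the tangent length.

The tangent, radius, and line from the external point to the center form a right triangle.
The right angle is where the tangent meets the radius.
By the Pythagorean theorem: tangent² + 4² = 7²
tangent² = 49 - 16 = 33
tangent = sqrt(33)

sqrt(33)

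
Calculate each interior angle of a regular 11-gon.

Each interior angle of a regular n-gon is (n - 2) * 180 / n.
For n = 11: (11 - 2) * 180 / 11 = 1620/11 = 1620/11 degrees.

1620/11 degrees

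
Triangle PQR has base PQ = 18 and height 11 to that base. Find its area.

A triangle's area is half the area of a rectangle with the same base and height.
Area = (1/2) * 18 * 11 = 99.

99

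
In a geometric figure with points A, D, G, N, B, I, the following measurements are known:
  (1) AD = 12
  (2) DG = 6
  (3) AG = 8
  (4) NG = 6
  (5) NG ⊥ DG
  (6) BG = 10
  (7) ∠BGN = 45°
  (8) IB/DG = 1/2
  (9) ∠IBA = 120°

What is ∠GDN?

Step 1: By the law of cosines on triangle DGN: DN² = 6² + 6² − 2·6·6·cos(90°) = 72, so DN = 6·√2.
Step 2: By the inverse law of cosines on triangle GDN: cos(∠GDN) = (6² + (6·√2)² − 6²) / (2·6·6·√2) = 72/101.82 = 0.7071, so ∠GDN = 45°.

Therefore, the measure of angle ∠GDN = 45°.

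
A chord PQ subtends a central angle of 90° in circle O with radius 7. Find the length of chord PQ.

Chord = 2(7) sin(45°) = 7*sqrt(2)

7*sqrt(2)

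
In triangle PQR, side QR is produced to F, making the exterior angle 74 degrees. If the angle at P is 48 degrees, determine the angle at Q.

The exterior angle theorem states that an exterior angle equals the sum of the two non-adjacent interior angles.
So 74 = 48 + angle Q, which gives angle Q = 74 - 48 = 26 degrees.

26 degrees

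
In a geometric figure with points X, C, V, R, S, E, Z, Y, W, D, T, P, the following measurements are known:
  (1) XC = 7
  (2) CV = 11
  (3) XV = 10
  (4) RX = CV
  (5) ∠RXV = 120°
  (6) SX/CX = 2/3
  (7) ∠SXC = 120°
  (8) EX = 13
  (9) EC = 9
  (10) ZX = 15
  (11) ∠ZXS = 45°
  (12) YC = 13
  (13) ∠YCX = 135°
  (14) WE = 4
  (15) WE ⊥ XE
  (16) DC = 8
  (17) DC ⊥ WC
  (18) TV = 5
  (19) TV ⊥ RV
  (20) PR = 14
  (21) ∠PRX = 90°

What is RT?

From the given relations: RX = CV = 11.
Step 1: By the law of cosines on triangle VXR: VR² = 10² + 11² − 2·10·11·cos(120°) = 331, so VR ≈ 18.19.
Step 2: By the law of cosines on triangle RVT: RT² = 18.19² + 5² − 2·18.19·5·cos(90°) = 356, so RT = 2·√89.

Therefore, the length of RT = 2·√89.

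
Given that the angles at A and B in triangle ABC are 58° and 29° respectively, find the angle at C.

angle C = 180 - 58 - 29 = 93 degrees.

93 degrees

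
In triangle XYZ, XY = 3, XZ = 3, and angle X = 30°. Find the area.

Area = (1/2) * XY * XZ * sin(X)
Area = (1/2) * 3 * 3 * sin(30°)
Area = (1/2) * 3 * 3 * 1/2
Area = 9/4

9/4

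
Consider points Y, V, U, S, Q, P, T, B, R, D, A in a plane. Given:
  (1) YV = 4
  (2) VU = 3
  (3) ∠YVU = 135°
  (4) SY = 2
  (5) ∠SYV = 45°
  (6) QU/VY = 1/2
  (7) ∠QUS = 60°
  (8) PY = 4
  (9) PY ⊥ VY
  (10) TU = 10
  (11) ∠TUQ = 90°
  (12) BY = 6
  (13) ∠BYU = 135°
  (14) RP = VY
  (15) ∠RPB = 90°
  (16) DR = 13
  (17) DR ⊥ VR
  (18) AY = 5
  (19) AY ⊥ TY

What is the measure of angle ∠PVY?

Step 1: By the law of cosines on triangle VYP: VP² = 4² + 4² − 2·4·4·cos(90°) = 32, so VP = 4·√2.
Step 2: By the inverse law of cosines on triangle PVY: cos(∠PVY) = ((4·√2)² + 4² − 4²) / (2·4·√2·4) = 32/45.25 = 0.7071, so ∠PVY = 45°.

Therefore, the measure of angle ∠PVY = 45°.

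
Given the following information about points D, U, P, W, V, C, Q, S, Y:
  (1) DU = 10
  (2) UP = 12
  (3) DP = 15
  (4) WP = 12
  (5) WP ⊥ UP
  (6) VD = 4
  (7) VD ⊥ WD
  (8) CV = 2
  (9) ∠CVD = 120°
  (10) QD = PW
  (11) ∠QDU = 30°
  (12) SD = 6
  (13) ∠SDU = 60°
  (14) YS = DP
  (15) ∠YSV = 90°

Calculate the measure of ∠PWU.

Step 1: By the law of cosines on triangle WPU: WU² = 12² + 12² − 2·12·12·cos(90°) = 288, so WU = 12·√2.
Step 2: By the inverse law of cosines on triangle PWU: cos(∠PWU) = (12² + (12·√2)² − 12²) / (2·12·12·√2) = 288/407.29 = 0.7071, so ∠PWU = 45°.

Therefore, the measure of angle ∠PWU = 45°.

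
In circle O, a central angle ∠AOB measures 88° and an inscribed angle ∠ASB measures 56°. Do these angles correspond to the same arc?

By the inscribed angle theorem, the inscribed angle for a central angle of 88° should be 88° / 2 = 44°.
The given inscribed angle is 56°, which does not equal 44°.
Therefore, no, they do not correspond to the same arc.

No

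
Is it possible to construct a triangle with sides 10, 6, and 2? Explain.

Check the triangle inequality: 6 + 2 = 8 ≤ 10.
Since the sum of two sides does not exceed the third, no triangle can be formed.

No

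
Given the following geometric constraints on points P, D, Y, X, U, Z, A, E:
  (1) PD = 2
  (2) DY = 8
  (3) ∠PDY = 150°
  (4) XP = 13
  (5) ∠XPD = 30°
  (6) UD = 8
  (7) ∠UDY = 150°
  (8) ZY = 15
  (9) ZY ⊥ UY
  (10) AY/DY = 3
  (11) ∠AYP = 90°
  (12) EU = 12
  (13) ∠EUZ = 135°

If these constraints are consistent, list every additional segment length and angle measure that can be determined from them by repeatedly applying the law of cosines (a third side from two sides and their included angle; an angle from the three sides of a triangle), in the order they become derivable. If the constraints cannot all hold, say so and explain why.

The constraints are consistent. Derivable facts, in order:
After 1 step:
- DX ≈ 11.31
- PY ≈ 9.78
- YU ≈ 15.45
After 2 steps:
- PA ≈ 25.92
- UZ ≈ 21.54
- ∠DPY = 24.13°
- ∠DUY = 15°
- ∠DXP = 5.07°
- ∠DYP = 5.87°
- ∠DYU = 15°
- ∠PDX = 144.93°
After 3 steps:
- ZE ≈ 31.2
- ∠APY = 67.82°
- ∠PAY = 22.18°
- ∠UZY = 45.86°
- ∠YUZ = 44.14°
After 4 steps:
- ∠EZU = 15.78°
- ∠UEZ = 29.22°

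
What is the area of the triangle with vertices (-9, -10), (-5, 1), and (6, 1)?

The Shoelace formula computes the area from vertex coordinates by summing cross products.
For vertices (-9,-10), (-5,1), (6,1):
Signed sum = -9*1 - -5*-10 + -5*1 - 6*1 + 6*-10 - -9*1
= -59 + -11 + -51 = -121
Area = (1/2)|-121| = 121/2.

121/2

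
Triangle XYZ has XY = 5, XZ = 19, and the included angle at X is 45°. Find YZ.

Law of cosines: YZ^2 = 5^2 + 19^2 - 2(5)(19)cos(45°) = 386 - 95*sqrt(2), so YZ = sqrt(386 - 95*sqrt(2)).

sqrt(386 - 95*sqrt(2))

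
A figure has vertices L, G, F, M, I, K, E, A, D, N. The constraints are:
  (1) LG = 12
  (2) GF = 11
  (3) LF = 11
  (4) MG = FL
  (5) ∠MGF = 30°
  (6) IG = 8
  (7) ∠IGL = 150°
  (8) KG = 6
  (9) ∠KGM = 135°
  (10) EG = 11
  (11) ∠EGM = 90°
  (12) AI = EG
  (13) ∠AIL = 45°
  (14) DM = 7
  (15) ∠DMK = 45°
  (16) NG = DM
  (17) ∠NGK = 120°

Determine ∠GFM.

From the given relations: MG = FL = 11.
Step 1: By the law of cosines on triangle FGM: FM² = 11² + 11² − 2·11·11·cos(30°) = 32.42, so FM ≈ 5.69.
Step 2: By the inverse law of cosines on triangle GFM: cos(∠GFM) = (11² + 5.69² − 11²) / (2·11·5.69) = 32.42/125.27 = 0.2588, so ∠GFM = 75°.

Therefore, the measure of angle ∠GFM = 75°.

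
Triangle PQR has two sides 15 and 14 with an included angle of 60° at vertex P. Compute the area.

When two sides and the included angle are known, the area formula is (1/2)ab sin(C).
The height from one side to the opposite vertex is 14 sin(60°) = 7*sqrt(3).
Area = (1/2) * 15 * 7*sqrt(3) = 105*sqrt(3)/2.

105*sqrt(3)/2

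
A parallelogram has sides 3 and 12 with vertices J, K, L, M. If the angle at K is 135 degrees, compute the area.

The area of a parallelogram equals the product of two adjacent sides times the sine of the included angle.
This is because the height equals 12 * sin(135°) = 6*sqrt(2).
Area = 3 * 6*sqrt(2) = 18*sqrt(2)

18*sqrt(2)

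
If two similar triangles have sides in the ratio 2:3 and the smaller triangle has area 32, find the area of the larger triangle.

The ratio of areas of similar triangles = (side ratio)^2.
Side ratio = 2:3, so area ratio = 4:9.
Area of the larger triangle / Area of the smaller triangle = 9/4
Area of the larger triangle = 32 * 9/4 = 72

72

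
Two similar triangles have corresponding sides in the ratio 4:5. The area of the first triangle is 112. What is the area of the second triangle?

Area ratio = (4/5)^2 = 16/25. Area of the second triangle = 112 * 25/16 = 175.

175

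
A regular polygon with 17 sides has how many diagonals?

Total line segments between 17 vertices = C(17,2) = 136.
Subtract the 17 sides: 136 - 17 = 119 diagonals.

119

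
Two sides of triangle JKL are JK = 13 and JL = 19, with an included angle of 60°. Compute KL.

Law of cosines: KL^2 = 13^2 + 19^2 - 2(13)(19)cos(60°) = 283, so KL = sqrt(283).

sqrt(283)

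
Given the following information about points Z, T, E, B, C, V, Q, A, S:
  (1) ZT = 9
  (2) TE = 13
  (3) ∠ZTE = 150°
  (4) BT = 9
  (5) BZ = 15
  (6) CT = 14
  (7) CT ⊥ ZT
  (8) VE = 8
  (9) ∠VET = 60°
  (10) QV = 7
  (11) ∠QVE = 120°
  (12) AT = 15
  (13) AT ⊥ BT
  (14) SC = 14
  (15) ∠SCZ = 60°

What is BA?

Step 1: By the law of cosines on triangle BTA: BA² = 9² + 15² − 2·9·15·cos(90°) = 306, so BA = 3·√34.

Therefore, the length of BA = 3·√34.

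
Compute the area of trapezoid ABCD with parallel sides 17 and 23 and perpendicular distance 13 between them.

A trapezoid's area equals the midsegment times the height.
The midsegment is (17 + 23) / 2 = 20.
Area = 20 * 13 = 260.

260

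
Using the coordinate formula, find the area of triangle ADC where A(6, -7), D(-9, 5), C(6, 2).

Shoelace: Area = (1/2)|6(5-2) + -9(2--7) + 6(-7-5)| = (1/2)(135) = 135/2

135/2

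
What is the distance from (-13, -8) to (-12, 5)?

The horizontal distance is |-12 - -13| = 1 and the vertical distance is |5 - -8| = 13.
By the Pythagorean theorem, d = sqrt(1^2 + 13^2) = sqrt(170).

sqrt(170)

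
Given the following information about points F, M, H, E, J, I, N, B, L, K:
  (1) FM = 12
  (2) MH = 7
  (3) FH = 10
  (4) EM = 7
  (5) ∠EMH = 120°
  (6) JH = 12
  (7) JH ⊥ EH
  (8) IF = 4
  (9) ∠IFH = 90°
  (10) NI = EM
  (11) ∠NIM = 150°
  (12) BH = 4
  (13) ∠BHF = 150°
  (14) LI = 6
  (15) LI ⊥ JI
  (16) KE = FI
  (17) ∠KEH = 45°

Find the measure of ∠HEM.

Step 1: By the law of cosines on triangle EMH: EH² = 7² + 7² − 2·7·7·cos(120°) = 147, so EH = 7·√3.
Step 2: By the inverse law of cosines on triangle HEM: cos(∠HEM) = ((7·√3)² + 7² − 7²) / (2·7·√3·7) = 147/169.74 = 0.866, so ∠HEM = 30°.

Therefore, the measure of angle ∠HEM = 30°.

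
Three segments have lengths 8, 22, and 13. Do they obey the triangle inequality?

The longest side is 22. The other two sides sum to 8 + 13 = 21.
Since 21 ≤ 22, the two shorter sides cannot reach around to close the triangle.

No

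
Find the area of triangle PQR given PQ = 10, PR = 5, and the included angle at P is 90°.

Area = (1/2)(10)(5) sin(90°) = (1/2)(10)(5)(1) = 25

25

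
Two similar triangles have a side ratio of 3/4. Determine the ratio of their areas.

Area scales with the square of linear dimensions. If every length is multiplied by 3/4, then the area is multiplied by (3/4)^2 = 9/16.
The area ratio is 9:16.

9:16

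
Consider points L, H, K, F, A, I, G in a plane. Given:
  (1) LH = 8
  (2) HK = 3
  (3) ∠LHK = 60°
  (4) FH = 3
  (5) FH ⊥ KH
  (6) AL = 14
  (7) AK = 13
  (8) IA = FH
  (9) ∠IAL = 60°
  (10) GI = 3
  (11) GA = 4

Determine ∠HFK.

Step 1: By the law of cosines on triangle FHK: FK² = 3² + 3² − 2·3·3·cos(90°) = 18, so FK = 3·√2.
Step 2: By the inverse law of cosines on triangle HFK: cos(∠HFK) = (3² + (3·√2)² − 3²) / (2·3·3·√2) = 18/25.46 = 0.7071, so ∠HFK = 45°.

Therefore, the measure of angle ∠HFK = 45°.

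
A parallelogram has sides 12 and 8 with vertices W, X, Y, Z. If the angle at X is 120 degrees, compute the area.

Area = a * b * sin(theta)
Area = 12 * 8 * sin(120 degrees)
Area = 96 * sqrt(3)/2
Area = 48*sqrt(3)

48*sqrt(3)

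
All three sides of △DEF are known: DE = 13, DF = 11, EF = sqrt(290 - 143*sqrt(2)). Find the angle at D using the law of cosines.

cos(D) = (13² + 11² - (sqrt(290 - 143*sqrt(2)))²) / (2 × 13 × 11) = sqrt(2)/2, so D = arccos(sqrt(2)/2) = 45°.

45°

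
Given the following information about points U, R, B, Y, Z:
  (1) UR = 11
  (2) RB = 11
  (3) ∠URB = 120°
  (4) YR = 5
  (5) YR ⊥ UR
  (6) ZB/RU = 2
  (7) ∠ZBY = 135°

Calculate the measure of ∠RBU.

Step 1: By the law of cosines on triangle BRU: BU² = 11² + 11² − 2·11·11·cos(120°) = 363, so BU = 11·√3.
Step 2: By the inverse law of cosines on triangle RBU: cos(∠RBU) = (11² + (11·√3)² − 11²) / (2·11·11·√3) = 363/419.16 = 0.866, so ∠RBU = 30°.

Therefore, the measure of angle ∠RBU = 30°.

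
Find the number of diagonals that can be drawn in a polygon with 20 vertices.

Total line segments between 20 vertices = C(20,2) = 190.
Subtract the 20 sides: 190 - 20 = 170 diagonals.

170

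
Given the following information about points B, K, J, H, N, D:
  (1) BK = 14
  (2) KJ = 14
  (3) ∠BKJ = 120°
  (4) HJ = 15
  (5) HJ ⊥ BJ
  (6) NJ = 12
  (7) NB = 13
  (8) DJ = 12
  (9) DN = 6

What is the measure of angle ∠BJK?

Step 1: By the law of cosines on triangle JKB: JB² = 14² + 14² − 2·14·14·cos(120°) = 588, so JB = 14·√3.
Step 2: By the inverse law of cosines on triangle BJK: cos(∠BJK) = ((14·√3)² + 14² − 14²) / (2·14·√3·14) = 588/678.96 = 0.866, so ∠BJK = 30°.

Therefore, the measure of angle ∠BJK = 30°.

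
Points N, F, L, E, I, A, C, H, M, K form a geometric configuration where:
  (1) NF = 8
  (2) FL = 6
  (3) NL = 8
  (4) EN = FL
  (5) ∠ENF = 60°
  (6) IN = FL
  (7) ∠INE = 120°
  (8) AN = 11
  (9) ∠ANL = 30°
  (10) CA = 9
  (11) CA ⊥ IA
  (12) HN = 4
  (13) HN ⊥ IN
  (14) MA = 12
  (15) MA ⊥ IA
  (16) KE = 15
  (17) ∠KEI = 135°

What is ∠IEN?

From the given relations: EN = FL = 6; IN = FL = 6.
Step 1: By the law of cosines on triangle ENI: EI² = 6² + 6² − 2·6·6·cos(120°) = 108, so EI = 6·√3.
Step 2: By the inverse law of cosines on triangle IEN: cos(∠IEN) = ((6·√3)² + 6² − 6²) / (2·6·√3·6) = 108/124.71 = 0.866, so ∠IEN = 30°.

Therefore, the measure of angle ∠IEN = 30°.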